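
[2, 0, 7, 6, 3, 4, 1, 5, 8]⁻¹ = [1, 6, 0, 4, 5, 7, 3, 2, 8]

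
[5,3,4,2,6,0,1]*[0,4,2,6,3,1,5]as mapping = [0→1,1→6,2→3,3→2,4→5,5→0,6→4]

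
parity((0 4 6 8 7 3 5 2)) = odd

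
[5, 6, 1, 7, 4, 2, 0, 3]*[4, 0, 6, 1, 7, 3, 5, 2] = [3, 5, 0, 2, 7, 6, 4, 1]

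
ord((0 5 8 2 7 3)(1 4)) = 6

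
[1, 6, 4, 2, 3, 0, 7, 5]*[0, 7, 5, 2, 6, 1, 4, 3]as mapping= [0→7, 1→4, 2→6, 3→5, 4→2, 5→0, 6→3, 7→1]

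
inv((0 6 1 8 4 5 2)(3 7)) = (0 2 5 4 8 1 6)(3 7)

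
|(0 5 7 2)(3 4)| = 4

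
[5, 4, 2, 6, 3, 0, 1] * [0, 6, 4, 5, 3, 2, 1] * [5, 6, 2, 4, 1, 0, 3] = [2, 4, 1, 6, 0, 5, 3]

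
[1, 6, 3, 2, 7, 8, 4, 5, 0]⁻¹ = [8, 0, 3, 2, 6, 7, 1, 4, 5]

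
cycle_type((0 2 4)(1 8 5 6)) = 3.4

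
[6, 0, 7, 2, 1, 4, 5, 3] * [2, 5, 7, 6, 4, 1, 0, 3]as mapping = [0→0, 1→2, 2→3, 3→7, 4→5, 5→4, 6→1, 7→6]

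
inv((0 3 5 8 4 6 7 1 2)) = (0 2 1 7 6 4 8 5 3)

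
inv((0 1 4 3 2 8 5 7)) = (0 7 5 8 2 3 4 1)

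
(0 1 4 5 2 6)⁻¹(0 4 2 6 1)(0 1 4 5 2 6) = (0 4 1 5 6)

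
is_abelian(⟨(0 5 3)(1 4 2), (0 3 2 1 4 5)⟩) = no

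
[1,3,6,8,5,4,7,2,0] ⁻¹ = [8,0,7,1,5,4,2,6,3] 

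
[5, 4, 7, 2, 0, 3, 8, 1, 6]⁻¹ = [4, 7, 3, 5, 1, 0, 8, 2, 6]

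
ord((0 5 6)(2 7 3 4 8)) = 15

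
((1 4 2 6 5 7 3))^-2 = (1 7 6 4 3 5 2)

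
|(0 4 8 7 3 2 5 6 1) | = 9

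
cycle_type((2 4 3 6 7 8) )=6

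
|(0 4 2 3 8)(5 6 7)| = 15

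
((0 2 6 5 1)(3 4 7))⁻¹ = (0 1 5 6 2)(3 7 4)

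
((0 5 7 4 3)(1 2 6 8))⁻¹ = (0 3 4 7 5)(1 8 6 2)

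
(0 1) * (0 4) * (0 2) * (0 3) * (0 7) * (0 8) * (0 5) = (0 1 4 2 3 7 8 5)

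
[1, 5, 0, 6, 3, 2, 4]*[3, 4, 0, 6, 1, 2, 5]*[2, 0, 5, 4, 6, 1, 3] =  [6, 5, 4, 1, 3, 2, 0]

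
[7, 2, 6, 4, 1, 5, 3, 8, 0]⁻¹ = [8, 4, 1, 6, 3, 5, 2, 0, 7]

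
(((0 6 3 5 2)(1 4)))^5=(1 4)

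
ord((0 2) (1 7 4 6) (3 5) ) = 4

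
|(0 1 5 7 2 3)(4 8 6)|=6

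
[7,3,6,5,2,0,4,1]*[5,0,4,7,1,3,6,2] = [2,7,6,3,4,5,1,0]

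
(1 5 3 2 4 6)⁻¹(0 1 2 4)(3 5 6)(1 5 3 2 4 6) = (0 5 4 6)(1 2 3)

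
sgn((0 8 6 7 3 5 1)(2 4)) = -1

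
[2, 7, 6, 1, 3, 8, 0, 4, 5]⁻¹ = [6, 3, 0, 4, 7, 8, 2, 1, 5]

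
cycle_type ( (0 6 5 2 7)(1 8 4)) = 3.5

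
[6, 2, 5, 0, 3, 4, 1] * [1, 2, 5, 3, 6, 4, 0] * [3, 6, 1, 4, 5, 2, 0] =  [3, 2, 5, 6, 4, 0, 1]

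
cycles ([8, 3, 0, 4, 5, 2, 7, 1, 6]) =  (0 8 6 7 1 3 4 5 2)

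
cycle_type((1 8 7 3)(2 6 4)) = 3.4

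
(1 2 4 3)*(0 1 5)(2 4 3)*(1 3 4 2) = (0 3 5)(1 2 4)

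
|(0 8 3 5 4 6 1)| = 7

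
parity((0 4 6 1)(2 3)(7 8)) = odd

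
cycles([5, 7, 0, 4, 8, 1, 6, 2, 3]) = (0 5 1 7 2)(3 4 8)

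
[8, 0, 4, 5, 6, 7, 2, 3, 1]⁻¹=[1, 8, 6, 7, 2, 3, 4, 5, 0]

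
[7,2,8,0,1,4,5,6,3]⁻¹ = [3,4,1,8,5,6,7,0,2]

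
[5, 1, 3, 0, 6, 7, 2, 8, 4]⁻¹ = [3, 1, 6, 2, 8, 0, 4, 5, 7]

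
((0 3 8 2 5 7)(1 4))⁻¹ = (0 7 5 2 8 3)(1 4)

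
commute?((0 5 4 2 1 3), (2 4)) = no:(0 5 4 2 1 3) * (2 4) = (0 5 2 1 3), (2 4) * (0 5 4 2 1 3) = (0 5 4 1 3)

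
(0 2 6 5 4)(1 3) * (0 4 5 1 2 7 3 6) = (0 7 3 2)(1 6)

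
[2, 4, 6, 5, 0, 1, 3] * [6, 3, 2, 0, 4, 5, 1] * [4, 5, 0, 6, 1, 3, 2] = [0, 1, 5, 3, 2, 6, 4]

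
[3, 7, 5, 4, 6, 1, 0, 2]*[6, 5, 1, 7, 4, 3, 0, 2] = [7, 2, 3, 4, 0, 5, 6, 1]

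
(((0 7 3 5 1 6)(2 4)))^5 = (0 6 1 5 3 7)(2 4)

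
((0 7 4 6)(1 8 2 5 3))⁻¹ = (0 6 4 7)(1 3 5 2 8)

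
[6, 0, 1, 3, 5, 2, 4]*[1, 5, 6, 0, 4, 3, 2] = [2, 1, 5, 0, 3, 6, 4]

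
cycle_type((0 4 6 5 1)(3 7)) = 2.5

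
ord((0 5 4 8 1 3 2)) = 7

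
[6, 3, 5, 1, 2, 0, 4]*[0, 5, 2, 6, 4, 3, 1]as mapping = [0→1, 1→6, 2→3, 3→5, 4→2, 5→0, 6→4]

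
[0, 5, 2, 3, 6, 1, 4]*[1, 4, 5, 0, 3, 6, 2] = [1, 6, 5, 0, 2, 4, 3]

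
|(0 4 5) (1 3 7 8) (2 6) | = 12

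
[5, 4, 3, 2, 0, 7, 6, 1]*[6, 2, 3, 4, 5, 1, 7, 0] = [1, 5, 4, 3, 6, 0, 7, 2] 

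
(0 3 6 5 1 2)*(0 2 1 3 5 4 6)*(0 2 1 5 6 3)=(0 6 4 3 2 1 5)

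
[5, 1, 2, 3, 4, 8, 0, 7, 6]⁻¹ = [6, 1, 2, 3, 4, 0, 8, 7, 5]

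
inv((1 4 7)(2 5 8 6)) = (1 7 4)(2 6 8 5)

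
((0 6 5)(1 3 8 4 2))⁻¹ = (0 5 6)(1 2 4 8 3)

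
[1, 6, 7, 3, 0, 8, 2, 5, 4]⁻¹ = [4, 0, 6, 3, 8, 7, 1, 2, 5]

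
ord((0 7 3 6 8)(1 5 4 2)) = 20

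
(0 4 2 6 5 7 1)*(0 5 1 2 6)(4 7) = (0 7 2)(1 5 4 6)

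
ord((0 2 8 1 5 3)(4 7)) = 6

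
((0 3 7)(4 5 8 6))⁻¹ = (0 7 3)(4 6 8 5)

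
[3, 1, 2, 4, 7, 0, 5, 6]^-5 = [3, 1, 2, 4, 7, 0, 5, 6]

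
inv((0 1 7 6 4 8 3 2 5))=(0 5 2 3 8 4 6 7 1)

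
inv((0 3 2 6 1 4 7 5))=(0 5 7 4 1 6 2 3)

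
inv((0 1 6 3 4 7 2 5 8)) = (0 8 5 2 7 4 3 6 1)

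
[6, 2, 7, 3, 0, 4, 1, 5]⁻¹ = [4, 6, 1, 3, 5, 7, 0, 2]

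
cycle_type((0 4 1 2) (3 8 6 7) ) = 4^2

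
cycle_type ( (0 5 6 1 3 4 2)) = 7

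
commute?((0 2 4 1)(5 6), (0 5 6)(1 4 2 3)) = no:(0 2 4 1)(5 6) * (0 5 6)(1 4 2 3) = (0 3 1 5), (0 5 6)(1 4 2 3) * (0 2 4 1)(5 6) = (0 6 2 3)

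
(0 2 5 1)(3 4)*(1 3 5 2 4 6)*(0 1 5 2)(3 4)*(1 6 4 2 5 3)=(0 1 6 3 4 5 2)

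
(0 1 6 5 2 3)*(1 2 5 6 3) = (0 2 1 3)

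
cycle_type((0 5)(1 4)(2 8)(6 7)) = 2^4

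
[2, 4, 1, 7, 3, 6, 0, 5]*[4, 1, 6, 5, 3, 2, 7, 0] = [6, 3, 1, 0, 5, 7, 4, 2]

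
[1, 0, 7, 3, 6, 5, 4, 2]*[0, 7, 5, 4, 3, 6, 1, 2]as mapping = [0→7, 1→0, 2→2, 3→4, 4→1, 5→6, 6→3, 7→5]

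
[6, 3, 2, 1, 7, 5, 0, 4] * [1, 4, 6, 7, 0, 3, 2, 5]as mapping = [0→2, 1→7, 2→6, 3→4, 4→5, 5→3, 6→1, 7→0]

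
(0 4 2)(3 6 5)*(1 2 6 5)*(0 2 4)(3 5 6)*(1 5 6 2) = (1 4 3 2)(5 6)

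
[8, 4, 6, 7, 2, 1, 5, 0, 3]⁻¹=[7, 5, 4, 8, 1, 6, 2, 3, 0]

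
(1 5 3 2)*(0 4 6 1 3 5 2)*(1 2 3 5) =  (0 4 6 2 5 1 3)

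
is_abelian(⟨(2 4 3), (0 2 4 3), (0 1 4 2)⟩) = no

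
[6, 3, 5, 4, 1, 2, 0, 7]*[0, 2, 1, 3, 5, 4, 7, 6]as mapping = [0→7, 1→3, 2→4, 3→5, 4→2, 5→1, 6→0, 7→6]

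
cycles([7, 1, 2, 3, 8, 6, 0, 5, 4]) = (0 7 5 6)(4 8)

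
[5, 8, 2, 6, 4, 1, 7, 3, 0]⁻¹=[8, 5, 2, 7, 4, 0, 3, 6, 1]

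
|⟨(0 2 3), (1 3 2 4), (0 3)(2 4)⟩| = 120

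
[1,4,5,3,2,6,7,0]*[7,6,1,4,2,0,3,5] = [6,2,0,4,1,3,5,7]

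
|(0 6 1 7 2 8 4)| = 7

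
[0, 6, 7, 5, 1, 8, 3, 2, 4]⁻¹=[0, 4, 7, 6, 8, 3, 1, 2, 5]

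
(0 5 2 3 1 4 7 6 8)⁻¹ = (0 8 6 7 4 1 3 2 5)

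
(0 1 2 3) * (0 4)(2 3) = (0 1 3 4)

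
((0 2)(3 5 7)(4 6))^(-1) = (0 2)(3 7 5)(4 6)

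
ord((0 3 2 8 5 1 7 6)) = 8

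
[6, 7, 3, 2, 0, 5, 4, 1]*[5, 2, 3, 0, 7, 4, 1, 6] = [1, 6, 0, 3, 5, 4, 7, 2]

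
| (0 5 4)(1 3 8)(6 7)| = 6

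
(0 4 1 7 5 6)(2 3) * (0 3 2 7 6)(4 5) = (0 5)(1 6 3 7 4)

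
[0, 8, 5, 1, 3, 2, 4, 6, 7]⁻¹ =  [0, 3, 5, 4, 6, 2, 7, 8, 1]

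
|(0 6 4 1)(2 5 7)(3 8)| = 12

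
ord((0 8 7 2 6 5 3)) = 7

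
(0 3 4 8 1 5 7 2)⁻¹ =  (0 2 7 5 1 8 4 3)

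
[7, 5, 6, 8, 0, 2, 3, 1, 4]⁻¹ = [4, 7, 5, 6, 8, 1, 2, 0, 3]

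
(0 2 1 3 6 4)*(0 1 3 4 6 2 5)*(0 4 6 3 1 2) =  (0 5 4 2 1 6 3)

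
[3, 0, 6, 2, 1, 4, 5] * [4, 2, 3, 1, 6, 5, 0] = [1, 4, 0, 3, 2, 6, 5]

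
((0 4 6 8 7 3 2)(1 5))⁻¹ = (0 2 3 7 8 6 4)(1 5)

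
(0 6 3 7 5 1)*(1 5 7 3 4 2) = (0 6 4 2 1)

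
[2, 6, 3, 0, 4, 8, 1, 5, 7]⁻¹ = [3, 6, 0, 2, 4, 7, 1, 8, 5]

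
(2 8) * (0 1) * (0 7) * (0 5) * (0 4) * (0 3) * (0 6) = (0 1 7 5 4 3 6) (2 8) 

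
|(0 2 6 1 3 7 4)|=7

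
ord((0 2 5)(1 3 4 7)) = 12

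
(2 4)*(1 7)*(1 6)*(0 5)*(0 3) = (0 5 3)(1 7 6)(2 4)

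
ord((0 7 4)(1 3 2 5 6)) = 15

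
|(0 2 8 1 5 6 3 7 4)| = 9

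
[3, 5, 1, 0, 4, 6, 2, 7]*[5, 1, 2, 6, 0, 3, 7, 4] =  [6, 3, 1, 5, 0, 7, 2, 4]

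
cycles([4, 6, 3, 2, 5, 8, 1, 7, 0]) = (0 4 5 8)(1 6)(2 3)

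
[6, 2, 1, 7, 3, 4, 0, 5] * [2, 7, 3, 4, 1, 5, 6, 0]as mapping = [0→6, 1→3, 2→7, 3→0, 4→4, 5→1, 6→2, 7→5]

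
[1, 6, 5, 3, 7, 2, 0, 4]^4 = [1, 6, 2, 3, 4, 5, 0, 7]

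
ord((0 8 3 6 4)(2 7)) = 10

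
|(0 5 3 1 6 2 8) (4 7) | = 14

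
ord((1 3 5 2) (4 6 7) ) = 12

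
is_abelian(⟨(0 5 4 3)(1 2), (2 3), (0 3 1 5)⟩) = no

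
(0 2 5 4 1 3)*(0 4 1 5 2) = (1 3 4 5)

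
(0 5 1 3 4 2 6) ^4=(0 4 5 2 1 6 3) 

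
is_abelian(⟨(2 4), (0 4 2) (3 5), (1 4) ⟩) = no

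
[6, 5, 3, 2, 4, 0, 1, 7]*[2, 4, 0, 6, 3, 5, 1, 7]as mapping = [0→1, 1→5, 2→6, 3→0, 4→3, 5→2, 6→4, 7→7]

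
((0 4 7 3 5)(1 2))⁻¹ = (0 5 3 7 4)(1 2)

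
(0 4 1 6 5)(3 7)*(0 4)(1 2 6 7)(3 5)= (1 7 5 4 2 6 3)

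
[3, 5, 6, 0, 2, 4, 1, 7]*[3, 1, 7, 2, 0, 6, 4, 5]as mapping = [0→2, 1→6, 2→4, 3→3, 4→7, 5→0, 6→1, 7→5]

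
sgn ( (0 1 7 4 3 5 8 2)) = -1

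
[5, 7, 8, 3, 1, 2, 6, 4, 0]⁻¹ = [8, 4, 5, 3, 7, 0, 6, 1, 2]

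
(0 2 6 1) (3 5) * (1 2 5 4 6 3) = (0 5 1) (2 3 4 6) 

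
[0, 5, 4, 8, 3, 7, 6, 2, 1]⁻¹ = [0, 8, 7, 4, 2, 1, 6, 5, 3]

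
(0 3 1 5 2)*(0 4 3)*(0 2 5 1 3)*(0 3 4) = (0 2)(3 4)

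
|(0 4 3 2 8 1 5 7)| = 8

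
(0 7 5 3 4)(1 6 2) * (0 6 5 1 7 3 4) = (0 3)(1 5 4 6 2 7)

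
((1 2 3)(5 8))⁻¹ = (1 3 2)(5 8)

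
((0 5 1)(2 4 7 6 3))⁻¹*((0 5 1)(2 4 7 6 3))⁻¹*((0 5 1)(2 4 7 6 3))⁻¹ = (2 7 3 4 6)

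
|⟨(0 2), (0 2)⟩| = 2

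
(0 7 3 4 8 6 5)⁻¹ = (0 5 6 8 4 3 7)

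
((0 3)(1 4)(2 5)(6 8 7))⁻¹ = (0 3)(1 4)(2 5)(6 7 8)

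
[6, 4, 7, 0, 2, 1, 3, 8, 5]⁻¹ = [3, 5, 4, 6, 1, 8, 0, 2, 7]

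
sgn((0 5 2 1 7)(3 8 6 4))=-1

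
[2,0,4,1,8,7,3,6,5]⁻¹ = [1,3,0,6,2,8,7,5,4]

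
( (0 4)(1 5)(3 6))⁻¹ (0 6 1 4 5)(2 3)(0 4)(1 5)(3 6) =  (0 1 4 3 5)(2 6)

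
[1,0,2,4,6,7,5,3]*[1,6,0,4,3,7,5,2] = [6,1,0,3,5,2,7,4]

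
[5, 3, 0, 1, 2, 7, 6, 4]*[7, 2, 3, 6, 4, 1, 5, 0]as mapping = [0→1, 1→6, 2→7, 3→2, 4→3, 5→0, 6→5, 7→4]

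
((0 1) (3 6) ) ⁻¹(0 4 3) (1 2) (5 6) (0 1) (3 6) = (0 2) (1 4 6) (3 5) 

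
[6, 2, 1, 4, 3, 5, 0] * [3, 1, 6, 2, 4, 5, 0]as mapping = [0→0, 1→6, 2→1, 3→4, 4→2, 5→5, 6→3]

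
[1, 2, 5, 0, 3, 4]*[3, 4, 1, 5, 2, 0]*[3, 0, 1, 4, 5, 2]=[5, 0, 3, 4, 2, 1]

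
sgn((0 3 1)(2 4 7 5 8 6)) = -1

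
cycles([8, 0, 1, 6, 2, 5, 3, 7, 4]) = (0 8 4 2 1)(3 6)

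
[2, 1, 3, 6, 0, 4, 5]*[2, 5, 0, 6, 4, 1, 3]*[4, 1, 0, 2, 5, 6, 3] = [4, 6, 3, 2, 0, 5, 1]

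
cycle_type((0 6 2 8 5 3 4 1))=8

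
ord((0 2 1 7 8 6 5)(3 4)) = 14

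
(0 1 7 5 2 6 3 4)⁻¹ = (0 4 3 6 2 5 7 1)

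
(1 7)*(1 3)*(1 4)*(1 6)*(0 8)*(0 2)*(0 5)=(0 8 2 5)(1 7 3 4 6)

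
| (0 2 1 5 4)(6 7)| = 10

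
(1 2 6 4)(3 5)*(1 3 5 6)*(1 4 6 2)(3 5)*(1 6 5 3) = (1 6 5)(2 4 3)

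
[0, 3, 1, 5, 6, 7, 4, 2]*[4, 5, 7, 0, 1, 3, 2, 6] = [4, 0, 5, 3, 2, 6, 1, 7]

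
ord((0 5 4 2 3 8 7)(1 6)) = 14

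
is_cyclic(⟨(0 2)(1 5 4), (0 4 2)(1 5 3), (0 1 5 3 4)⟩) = no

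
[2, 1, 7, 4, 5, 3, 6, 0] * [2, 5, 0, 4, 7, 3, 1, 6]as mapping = [0→0, 1→5, 2→6, 3→7, 4→3, 5→4, 6→1, 7→2]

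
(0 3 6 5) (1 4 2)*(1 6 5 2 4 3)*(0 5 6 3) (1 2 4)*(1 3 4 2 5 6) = (0 5 6 2 4 3 1) 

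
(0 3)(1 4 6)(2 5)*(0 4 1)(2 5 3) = (0 2 3 4 6)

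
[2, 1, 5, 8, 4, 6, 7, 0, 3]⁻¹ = [7, 1, 0, 8, 4, 2, 5, 6, 3]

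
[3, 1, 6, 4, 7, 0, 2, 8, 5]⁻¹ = [5, 1, 6, 0, 3, 8, 2, 4, 7]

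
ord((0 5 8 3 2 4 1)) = 7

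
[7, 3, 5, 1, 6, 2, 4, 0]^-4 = [0, 1, 2, 3, 4, 5, 6, 7]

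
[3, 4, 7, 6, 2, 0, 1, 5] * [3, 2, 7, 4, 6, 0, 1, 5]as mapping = [0→4, 1→6, 2→5, 3→1, 4→7, 5→3, 6→2, 7→0]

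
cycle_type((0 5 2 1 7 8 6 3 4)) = 9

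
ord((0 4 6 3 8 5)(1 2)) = 6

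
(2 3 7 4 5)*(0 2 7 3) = (0 2)(4 5 7)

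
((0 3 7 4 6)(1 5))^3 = (0 4 3 6 7)(1 5)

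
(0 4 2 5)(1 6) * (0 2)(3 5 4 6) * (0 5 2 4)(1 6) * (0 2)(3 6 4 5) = (0 1 6 4 3)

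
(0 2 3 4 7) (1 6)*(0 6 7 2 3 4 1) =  (0 3 1 7 6) (2 4) 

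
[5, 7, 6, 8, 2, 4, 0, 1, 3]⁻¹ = [6, 7, 4, 8, 5, 0, 2, 1, 3]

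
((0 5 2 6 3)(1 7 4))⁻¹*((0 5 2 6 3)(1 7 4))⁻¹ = (0 6 5 3 2)(1 7 4)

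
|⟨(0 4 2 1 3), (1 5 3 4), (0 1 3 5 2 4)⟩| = 720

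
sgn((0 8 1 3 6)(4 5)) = -1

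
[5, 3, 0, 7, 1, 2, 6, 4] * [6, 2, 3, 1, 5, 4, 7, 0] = [4, 1, 6, 0, 2, 3, 7, 5]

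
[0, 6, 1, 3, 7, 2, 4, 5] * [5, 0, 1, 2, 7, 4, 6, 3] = [5, 6, 0, 2, 3, 1, 7, 4]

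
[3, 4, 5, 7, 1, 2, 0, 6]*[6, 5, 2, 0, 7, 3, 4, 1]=[0, 7, 3, 1, 5, 2, 6, 4] 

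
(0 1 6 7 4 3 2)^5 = (0 3 7 1 2 4 6)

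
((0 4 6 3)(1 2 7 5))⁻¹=(0 3 6 4)(1 5 7 2)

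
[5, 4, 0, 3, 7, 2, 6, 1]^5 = [2, 7, 5, 3, 1, 0, 6, 4]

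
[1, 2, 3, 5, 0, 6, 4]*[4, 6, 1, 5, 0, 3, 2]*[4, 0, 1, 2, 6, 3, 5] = [5, 0, 3, 2, 6, 1, 4]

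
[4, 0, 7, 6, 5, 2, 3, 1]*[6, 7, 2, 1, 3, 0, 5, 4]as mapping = [0→3, 1→6, 2→4, 3→5, 4→0, 5→2, 6→1, 7→7]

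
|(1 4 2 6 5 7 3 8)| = 8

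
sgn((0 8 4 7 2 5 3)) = 1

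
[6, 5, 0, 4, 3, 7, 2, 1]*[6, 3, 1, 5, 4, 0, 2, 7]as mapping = [0→2, 1→0, 2→6, 3→4, 4→5, 5→7, 6→1, 7→3]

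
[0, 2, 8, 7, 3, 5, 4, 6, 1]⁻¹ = [0, 8, 1, 4, 6, 5, 7, 3, 2]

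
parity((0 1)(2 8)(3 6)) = odd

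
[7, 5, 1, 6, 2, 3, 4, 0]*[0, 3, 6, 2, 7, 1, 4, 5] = [5, 1, 3, 4, 6, 2, 7, 0]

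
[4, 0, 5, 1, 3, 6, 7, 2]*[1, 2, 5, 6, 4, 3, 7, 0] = [4, 1, 3, 2, 6, 7, 0, 5]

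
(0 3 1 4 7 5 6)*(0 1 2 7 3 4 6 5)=(0 4 3 2 7)(1 6)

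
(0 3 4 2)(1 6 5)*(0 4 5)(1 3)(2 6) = (0 1 2 4 6)(3 5)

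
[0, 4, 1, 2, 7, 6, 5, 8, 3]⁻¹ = [0, 2, 3, 8, 1, 6, 5, 4, 7]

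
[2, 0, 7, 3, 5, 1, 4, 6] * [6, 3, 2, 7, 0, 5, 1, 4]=[2, 6, 4, 7, 5, 3, 0, 1]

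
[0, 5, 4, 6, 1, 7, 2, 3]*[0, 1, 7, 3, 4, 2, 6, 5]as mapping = [0→0, 1→2, 2→4, 3→6, 4→1, 5→5, 6→7, 7→3]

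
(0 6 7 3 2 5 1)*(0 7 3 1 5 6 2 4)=(0 2 6 3 4)(1 7)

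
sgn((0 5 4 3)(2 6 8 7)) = 1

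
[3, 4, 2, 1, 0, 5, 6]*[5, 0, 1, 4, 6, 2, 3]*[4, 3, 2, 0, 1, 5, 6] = [1, 6, 3, 4, 5, 2, 0]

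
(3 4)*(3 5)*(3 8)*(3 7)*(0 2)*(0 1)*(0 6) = (0 2 1 6)(3 4 5 8 7)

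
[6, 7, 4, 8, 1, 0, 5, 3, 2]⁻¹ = [5, 4, 8, 7, 2, 6, 0, 1, 3]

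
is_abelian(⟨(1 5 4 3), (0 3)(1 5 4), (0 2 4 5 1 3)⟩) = no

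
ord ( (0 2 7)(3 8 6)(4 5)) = 6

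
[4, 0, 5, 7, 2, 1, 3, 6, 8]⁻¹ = [1, 5, 4, 6, 0, 2, 7, 3, 8]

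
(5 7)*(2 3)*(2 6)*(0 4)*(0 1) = (0 4 1)(2 3 6)(5 7)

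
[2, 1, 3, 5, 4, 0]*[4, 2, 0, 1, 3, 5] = [0, 2, 1, 5, 3, 4]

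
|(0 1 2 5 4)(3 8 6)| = 15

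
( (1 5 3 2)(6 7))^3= (1 2 3 5)(6 7)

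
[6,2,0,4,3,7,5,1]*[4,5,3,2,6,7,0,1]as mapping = [0→0,1→3,2→4,3→6,4→2,5→1,6→7,7→5]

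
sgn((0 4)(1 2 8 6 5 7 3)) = -1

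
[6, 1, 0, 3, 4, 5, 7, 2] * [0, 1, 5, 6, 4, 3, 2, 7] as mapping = [0→2, 1→1, 2→0, 3→6, 4→4, 5→3, 6→7, 7→5] 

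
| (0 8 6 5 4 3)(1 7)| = 6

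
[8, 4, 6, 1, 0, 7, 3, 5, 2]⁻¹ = [4, 3, 8, 6, 1, 7, 2, 5, 0]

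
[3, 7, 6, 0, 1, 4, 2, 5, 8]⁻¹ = [3, 4, 6, 0, 5, 7, 2, 1, 8]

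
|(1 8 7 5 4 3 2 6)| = 8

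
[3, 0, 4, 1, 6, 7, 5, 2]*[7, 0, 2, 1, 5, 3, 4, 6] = [1, 7, 5, 0, 4, 6, 3, 2]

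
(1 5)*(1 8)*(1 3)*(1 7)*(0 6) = (0 6)(1 5 8 3 7)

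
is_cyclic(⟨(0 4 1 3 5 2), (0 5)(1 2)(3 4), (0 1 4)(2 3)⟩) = no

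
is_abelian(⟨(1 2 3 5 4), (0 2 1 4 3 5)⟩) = no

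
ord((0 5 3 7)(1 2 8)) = 12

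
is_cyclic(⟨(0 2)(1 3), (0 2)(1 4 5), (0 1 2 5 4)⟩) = no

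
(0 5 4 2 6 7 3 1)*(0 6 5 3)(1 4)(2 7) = (0 3 4 7)(1 6 2 5)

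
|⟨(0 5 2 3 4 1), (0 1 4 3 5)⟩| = 720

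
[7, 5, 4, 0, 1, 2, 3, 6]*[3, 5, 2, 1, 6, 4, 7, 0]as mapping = [0→0, 1→4, 2→6, 3→3, 4→5, 5→2, 6→1, 7→7]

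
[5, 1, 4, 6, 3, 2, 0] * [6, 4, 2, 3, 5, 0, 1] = [0, 4, 5, 1, 3, 2, 6]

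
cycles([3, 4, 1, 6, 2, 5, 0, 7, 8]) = (0 3 6)(1 4 2)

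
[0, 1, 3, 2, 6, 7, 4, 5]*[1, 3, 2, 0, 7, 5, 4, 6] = [1, 3, 0, 2, 4, 6, 7, 5]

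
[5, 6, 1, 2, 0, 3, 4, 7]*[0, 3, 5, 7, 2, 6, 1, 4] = [6, 1, 3, 5, 0, 7, 2, 4]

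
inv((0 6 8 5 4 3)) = (0 3 4 5 8 6)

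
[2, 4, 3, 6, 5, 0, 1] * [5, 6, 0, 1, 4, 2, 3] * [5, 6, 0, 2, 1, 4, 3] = [5, 1, 6, 2, 0, 4, 3]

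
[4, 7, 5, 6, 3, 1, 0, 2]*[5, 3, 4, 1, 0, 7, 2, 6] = [0, 6, 7, 2, 1, 3, 5, 4]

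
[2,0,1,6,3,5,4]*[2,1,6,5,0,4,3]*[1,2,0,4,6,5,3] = [3,0,2,4,5,6,1]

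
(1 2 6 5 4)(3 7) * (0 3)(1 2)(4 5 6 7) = (0 3 4 2 7)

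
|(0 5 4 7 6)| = 5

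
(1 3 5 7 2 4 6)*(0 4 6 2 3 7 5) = (0 4 2 6 1 7 3)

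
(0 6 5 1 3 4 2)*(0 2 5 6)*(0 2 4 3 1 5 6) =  (0 2 4 6)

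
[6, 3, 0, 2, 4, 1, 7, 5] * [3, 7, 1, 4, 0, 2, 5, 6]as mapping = [0→5, 1→4, 2→3, 3→1, 4→0, 5→7, 6→6, 7→2]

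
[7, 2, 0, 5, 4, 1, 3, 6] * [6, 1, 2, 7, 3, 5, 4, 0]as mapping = [0→0, 1→2, 2→6, 3→5, 4→3, 5→1, 6→7, 7→4]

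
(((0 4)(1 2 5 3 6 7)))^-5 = (0 4)(1 2 5 3 6 7)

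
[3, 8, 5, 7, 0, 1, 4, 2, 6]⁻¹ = [4, 5, 7, 0, 6, 2, 8, 3, 1]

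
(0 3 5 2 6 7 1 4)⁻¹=(0 4 1 7 6 2 5 3)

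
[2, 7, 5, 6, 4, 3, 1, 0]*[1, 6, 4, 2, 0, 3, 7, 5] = [4, 5, 3, 7, 0, 2, 6, 1]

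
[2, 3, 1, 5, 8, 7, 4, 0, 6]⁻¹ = [7, 2, 0, 1, 6, 3, 8, 5, 4]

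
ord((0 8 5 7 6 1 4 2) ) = 8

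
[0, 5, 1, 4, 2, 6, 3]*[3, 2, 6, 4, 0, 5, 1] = [3, 5, 2, 0, 6, 1, 4]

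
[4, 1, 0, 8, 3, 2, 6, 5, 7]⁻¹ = [2, 1, 5, 4, 0, 7, 6, 8, 3]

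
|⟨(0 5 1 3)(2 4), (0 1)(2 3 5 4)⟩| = 360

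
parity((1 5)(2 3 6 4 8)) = odd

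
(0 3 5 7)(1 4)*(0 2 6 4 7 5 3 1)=(0 1 7 2 6 4)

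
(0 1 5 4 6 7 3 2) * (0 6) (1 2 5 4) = (0 2 6 7 3 5 1 4) 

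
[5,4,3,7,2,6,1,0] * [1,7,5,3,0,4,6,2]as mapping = [0→4,1→0,2→3,3→2,4→5,5→6,6→7,7→1]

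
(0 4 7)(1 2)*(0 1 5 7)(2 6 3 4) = (0 2 5 7 1 6 3 4)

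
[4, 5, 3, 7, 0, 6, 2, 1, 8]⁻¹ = [4, 7, 6, 2, 0, 1, 5, 3, 8]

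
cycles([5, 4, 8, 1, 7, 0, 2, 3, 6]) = (0 5)(1 4 7 3)(2 8 6)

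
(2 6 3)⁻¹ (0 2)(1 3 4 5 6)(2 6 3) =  (0 6)(1 2 4 5 3)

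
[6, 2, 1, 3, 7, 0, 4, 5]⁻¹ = [5, 2, 1, 3, 6, 7, 0, 4]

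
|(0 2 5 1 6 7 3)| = 7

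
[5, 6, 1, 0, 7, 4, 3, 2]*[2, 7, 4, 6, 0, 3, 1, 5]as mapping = [0→3, 1→1, 2→7, 3→2, 4→5, 5→0, 6→6, 7→4]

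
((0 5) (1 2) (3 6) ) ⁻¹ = (0 5) (1 2) (3 6) 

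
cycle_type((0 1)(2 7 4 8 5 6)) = 2.6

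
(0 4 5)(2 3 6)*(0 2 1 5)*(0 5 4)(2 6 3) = (1 4 5 6)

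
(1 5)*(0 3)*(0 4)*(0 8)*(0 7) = (0 3 4 8 7)(1 5)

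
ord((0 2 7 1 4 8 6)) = 7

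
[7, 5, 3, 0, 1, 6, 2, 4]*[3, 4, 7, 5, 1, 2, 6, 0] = [0, 2, 5, 3, 4, 6, 7, 1]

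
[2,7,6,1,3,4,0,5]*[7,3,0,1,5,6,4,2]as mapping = [0→0,1→2,2→4,3→3,4→1,5→5,6→7,7→6]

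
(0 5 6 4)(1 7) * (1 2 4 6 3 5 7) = (0 7 2 4)(3 5)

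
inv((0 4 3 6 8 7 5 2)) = (0 2 5 7 8 6 3 4)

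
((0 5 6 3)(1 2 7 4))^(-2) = (0 6)(1 7)(2 4)(3 5)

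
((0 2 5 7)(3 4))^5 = (0 2 5 7)(3 4)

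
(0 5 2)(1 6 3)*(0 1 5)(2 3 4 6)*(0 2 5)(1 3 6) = (0 2 3)(1 5 6 4)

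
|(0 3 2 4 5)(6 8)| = 10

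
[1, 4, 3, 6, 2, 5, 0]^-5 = [1, 4, 3, 6, 2, 5, 0]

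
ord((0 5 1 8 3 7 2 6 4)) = 9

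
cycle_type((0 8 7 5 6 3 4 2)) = 8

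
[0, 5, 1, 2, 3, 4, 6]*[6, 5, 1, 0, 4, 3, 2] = [6, 3, 5, 1, 0, 4, 2]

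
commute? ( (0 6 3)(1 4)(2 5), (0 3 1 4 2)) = no: (0 6 3)(1 4)(2 5) * (0 3 1 4 2) = (0 6 1 2 5), (0 3 1 4 2) * (0 6 3)(1 4)(2 5) = (2 6 3 4 5)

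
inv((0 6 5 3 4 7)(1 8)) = (0 7 4 3 5 6)(1 8)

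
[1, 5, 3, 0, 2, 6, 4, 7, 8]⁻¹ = [3, 0, 4, 2, 6, 1, 5, 7, 8]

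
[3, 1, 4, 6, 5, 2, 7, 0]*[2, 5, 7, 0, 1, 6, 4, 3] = [0, 5, 1, 4, 6, 7, 3, 2]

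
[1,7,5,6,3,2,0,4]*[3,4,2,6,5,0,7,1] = [4,1,0,7,6,2,3,5]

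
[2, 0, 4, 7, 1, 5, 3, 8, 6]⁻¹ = [1, 4, 0, 6, 2, 5, 8, 3, 7]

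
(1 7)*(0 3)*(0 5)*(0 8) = (0 3 5 8)(1 7)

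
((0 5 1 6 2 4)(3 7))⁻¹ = (0 4 2 6 1 5)(3 7)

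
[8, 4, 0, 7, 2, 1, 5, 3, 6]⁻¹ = [2, 5, 4, 7, 1, 6, 8, 3, 0]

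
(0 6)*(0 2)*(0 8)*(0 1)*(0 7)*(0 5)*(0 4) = (0 6 2 8 1 7 5 4)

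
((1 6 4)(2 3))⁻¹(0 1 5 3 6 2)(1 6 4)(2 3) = (0 6 5 2 4 3)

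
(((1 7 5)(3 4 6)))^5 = (1 5 7)(3 6 4)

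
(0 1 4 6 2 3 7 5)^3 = (0 6 7 1 2 5 4 3)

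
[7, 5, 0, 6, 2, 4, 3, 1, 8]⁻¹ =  [2, 7, 4, 6, 5, 1, 3, 0, 8]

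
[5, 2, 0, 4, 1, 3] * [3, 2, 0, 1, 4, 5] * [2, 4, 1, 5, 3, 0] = [0, 2, 5, 3, 1, 4]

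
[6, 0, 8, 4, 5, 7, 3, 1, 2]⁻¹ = [1, 7, 8, 6, 3, 4, 0, 5, 2]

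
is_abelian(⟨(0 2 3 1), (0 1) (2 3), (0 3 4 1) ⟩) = no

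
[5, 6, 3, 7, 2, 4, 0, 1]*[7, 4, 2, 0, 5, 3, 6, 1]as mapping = [0→3, 1→6, 2→0, 3→1, 4→2, 5→5, 6→7, 7→4]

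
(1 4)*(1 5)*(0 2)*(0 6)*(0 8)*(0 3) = (0 2 6 8 3)(1 4 5)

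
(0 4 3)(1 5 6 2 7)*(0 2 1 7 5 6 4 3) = (0 3 2 5 4)(1 6)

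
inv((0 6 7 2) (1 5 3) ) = (0 2 7 6) (1 3 5) 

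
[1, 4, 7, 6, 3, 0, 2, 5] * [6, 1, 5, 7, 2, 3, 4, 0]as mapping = [0→1, 1→2, 2→0, 3→4, 4→7, 5→6, 6→5, 7→3]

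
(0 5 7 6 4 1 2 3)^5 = (0 1 7 3 4 5 2 6)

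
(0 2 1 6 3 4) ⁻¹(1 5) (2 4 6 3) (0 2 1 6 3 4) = (0 3 4 1) (5 6) 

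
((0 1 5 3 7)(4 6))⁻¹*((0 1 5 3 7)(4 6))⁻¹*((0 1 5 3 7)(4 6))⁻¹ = (0 5 7 1 3)(4 6)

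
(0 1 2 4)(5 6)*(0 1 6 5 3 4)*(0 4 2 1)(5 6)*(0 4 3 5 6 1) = (0 6 5 1)(2 3)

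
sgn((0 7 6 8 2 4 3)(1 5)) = -1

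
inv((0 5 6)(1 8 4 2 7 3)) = (0 6 5)(1 3 7 2 4 8)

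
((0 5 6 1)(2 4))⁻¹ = (0 1 6 5)(2 4)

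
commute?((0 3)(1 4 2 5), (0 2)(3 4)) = no:(0 3)(1 4 2 5) * (0 2)(3 4) = (0 4)(1 3 2 5), (0 2)(3 4) * (0 3)(1 4 2 5) = (0 5 1 4)(2 3)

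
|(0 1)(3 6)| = 2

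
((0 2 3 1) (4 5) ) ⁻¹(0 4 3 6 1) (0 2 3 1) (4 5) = (0 2 5 1 6) 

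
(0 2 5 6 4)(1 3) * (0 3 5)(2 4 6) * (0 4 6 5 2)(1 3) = (0 6 5)(1 2 4)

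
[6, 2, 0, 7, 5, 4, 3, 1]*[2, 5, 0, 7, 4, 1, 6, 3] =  [6, 0, 2, 3, 1, 4, 7, 5]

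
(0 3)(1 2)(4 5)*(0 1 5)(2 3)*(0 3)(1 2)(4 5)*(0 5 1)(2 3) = (1 5)(2 4)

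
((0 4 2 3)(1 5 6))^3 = (0 3 2 4)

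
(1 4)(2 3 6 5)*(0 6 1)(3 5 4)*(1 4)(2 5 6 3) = (0 3 4)(1 2 6)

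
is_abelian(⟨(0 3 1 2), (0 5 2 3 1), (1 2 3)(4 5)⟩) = no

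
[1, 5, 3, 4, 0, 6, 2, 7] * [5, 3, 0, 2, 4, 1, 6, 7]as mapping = [0→3, 1→1, 2→2, 3→4, 4→5, 5→6, 6→0, 7→7]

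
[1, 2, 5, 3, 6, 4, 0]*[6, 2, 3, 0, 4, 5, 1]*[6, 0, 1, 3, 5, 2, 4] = [1, 3, 2, 6, 0, 5, 4]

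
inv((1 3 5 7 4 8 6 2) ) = (1 2 6 8 4 7 5 3) 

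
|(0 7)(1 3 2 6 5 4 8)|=14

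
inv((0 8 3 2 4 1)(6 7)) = (0 1 4 2 3 8)(6 7)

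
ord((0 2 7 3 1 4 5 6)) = 8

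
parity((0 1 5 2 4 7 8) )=even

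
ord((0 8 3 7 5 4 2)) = 7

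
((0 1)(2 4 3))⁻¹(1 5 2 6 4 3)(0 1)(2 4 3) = (0 5 4 6 3 2)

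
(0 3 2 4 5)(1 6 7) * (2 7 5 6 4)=(0 3 7 1 4 6 5)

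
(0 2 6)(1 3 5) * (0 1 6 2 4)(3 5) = (0 4)(1 5 6)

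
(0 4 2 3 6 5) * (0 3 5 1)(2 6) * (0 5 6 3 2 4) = (1 5 2 6)(3 4)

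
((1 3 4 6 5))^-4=(1 3 4 6 5)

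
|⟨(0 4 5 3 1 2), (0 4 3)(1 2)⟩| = 720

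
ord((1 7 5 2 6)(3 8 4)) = 15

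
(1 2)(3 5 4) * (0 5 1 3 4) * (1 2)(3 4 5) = (0 3 2 4 5)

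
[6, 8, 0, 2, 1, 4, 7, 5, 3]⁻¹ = [2, 4, 3, 8, 5, 7, 0, 6, 1]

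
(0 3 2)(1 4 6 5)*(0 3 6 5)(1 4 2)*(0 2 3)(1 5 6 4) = (0 4 6 2)(1 3 5)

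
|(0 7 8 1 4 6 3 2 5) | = 9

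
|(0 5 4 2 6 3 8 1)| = 8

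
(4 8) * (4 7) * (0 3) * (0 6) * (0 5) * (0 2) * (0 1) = (0 3 6 5 2 1)(4 8 7)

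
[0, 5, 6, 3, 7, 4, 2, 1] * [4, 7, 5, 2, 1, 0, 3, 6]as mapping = [0→4, 1→0, 2→3, 3→2, 4→6, 5→1, 6→5, 7→7]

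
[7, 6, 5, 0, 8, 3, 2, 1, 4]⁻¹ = [3, 7, 6, 5, 8, 2, 1, 0, 4]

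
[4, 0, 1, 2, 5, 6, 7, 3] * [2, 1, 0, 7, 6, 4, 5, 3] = [6, 2, 1, 0, 4, 5, 3, 7]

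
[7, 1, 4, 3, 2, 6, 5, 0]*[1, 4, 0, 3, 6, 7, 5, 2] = [2, 4, 6, 3, 0, 5, 7, 1]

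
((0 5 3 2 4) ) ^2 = (0 3 4 5 2) 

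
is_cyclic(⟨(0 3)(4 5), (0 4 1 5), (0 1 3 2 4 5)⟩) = no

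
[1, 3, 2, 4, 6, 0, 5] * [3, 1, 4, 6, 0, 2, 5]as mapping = [0→1, 1→6, 2→4, 3→0, 4→5, 5→3, 6→2]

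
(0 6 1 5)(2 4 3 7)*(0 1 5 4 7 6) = (1 4 3 6 5)(2 7)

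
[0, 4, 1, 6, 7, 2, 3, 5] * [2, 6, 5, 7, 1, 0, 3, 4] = [2, 1, 6, 3, 4, 5, 7, 0]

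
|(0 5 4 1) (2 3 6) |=12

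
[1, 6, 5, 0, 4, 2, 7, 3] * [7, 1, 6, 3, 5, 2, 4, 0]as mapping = [0→1, 1→4, 2→2, 3→7, 4→5, 5→6, 6→0, 7→3]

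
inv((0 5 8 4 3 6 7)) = (0 7 6 3 4 8 5)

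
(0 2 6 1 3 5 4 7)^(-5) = (0 1 4 2 3 7 6 5)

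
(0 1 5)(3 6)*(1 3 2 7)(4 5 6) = (0 3 4 5)(1 6 2 7)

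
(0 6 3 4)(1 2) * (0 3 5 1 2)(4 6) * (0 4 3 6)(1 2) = (0 3)(1 4 6 5 2)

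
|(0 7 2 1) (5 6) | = 4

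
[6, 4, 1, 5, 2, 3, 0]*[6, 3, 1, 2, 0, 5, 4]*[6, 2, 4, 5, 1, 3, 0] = [1, 6, 5, 3, 2, 4, 0]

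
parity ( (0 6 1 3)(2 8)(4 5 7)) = even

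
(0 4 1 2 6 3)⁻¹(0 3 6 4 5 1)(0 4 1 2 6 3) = (0 3 1 5 2 4)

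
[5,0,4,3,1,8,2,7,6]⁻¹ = [1,4,6,3,2,0,8,7,5]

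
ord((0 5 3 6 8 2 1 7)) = 8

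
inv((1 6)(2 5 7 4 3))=(1 6)(2 3 4 7 5)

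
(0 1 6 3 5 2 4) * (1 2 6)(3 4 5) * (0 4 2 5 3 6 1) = (0 5 1)(2 3 6)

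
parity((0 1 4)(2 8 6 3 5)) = even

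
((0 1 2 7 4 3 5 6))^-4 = (0 4)(1 3)(2 5)(6 7)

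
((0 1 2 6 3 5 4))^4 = (0 3 1 5 2 4 6)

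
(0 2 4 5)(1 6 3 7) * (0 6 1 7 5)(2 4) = (0 4)(3 5 6)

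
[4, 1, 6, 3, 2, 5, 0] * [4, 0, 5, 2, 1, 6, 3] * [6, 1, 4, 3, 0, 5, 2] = [1, 6, 3, 4, 5, 2, 0]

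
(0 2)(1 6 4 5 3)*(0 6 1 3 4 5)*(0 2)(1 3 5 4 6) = (1 3 5 6 4 2)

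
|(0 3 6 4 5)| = 5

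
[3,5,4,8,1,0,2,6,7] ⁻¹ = [5,4,6,0,2,1,7,8,3] 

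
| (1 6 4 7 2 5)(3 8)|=6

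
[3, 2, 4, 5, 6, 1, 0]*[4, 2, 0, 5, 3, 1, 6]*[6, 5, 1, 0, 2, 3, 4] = [3, 6, 0, 5, 4, 1, 2]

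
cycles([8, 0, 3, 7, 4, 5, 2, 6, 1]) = (0 8 1)(2 3 7 6)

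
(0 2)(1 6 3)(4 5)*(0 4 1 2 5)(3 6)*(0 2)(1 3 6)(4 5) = (0 4 2 5 3)(1 6)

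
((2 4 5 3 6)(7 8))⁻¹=(2 6 3 5 4)(7 8)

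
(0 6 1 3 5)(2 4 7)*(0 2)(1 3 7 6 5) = (0 5 2 4 6 3 1 7)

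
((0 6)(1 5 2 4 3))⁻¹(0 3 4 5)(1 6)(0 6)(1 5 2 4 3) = (0 5)(1 3 2 6)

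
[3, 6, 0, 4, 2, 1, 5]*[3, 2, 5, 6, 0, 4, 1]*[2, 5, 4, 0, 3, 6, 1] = [1, 5, 0, 2, 6, 4, 3]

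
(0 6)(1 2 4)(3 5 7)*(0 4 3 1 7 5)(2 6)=(0 2 3)(1 6 4 7)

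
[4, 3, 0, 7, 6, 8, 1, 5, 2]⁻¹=[2, 6, 8, 1, 0, 7, 4, 3, 5]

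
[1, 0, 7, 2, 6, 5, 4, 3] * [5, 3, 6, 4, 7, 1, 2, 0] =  [3, 5, 0, 6, 2, 1, 7, 4]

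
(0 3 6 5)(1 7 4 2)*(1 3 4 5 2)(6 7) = (0 4 1 6 2 3 7 5)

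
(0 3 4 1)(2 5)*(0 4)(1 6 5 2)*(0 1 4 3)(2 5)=(1 3)(2 5 4 6)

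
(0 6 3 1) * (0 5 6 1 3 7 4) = (0 1 5 6 7 4)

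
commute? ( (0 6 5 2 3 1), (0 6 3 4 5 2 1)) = no: (0 6 5 2 3 1)*(0 6 3 4 5 2 1) = (0 3)(1 6 2 4 5), (0 6 3 4 5 2 1)*(0 6 5 2 3 1) = (0 5 3 4 2)(1 6)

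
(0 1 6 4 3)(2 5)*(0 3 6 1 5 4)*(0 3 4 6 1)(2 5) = (0 2 6 3 4 1)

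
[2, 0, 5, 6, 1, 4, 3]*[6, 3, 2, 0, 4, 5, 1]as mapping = [0→2, 1→6, 2→5, 3→1, 4→3, 5→4, 6→0]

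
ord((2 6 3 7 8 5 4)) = 7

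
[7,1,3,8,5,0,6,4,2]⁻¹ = [5,1,8,2,7,4,6,0,3]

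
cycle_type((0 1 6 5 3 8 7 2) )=8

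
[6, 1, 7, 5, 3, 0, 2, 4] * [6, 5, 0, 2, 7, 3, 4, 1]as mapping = [0→4, 1→5, 2→1, 3→3, 4→2, 5→6, 6→0, 7→7]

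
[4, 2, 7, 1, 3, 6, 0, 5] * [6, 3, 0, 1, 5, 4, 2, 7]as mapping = [0→5, 1→0, 2→7, 3→3, 4→1, 5→2, 6→6, 7→4]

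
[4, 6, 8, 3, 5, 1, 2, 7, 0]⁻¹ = [8, 5, 6, 3, 0, 4, 1, 7, 2]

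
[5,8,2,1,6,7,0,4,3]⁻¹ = [6,3,2,8,7,0,4,5,1]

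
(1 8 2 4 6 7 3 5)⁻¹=(1 5 3 7 6 4 2 8)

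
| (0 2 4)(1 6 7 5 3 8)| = 6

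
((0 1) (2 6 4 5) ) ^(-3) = (0 1) (2 6 4 5) 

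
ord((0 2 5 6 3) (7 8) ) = 10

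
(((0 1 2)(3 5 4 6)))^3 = (3 6 4 5)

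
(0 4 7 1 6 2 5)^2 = (0 7 6 5 4 1 2)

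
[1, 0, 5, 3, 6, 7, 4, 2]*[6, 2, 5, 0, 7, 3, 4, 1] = [2, 6, 3, 0, 4, 1, 7, 5]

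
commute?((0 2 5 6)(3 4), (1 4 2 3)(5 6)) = no:(0 2 5 6)(3 4)*(1 4 2 3)(5 6) = (0 3 2 6)(1 4), (1 4 2 3)(5 6)*(0 2 5 6)(3 4) = (0 2 4 5)(1 3)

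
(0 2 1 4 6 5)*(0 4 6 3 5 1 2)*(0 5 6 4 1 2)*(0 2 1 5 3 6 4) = (0 3 4 6 1)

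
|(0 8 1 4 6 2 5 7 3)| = 9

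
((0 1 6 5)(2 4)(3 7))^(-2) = (0 6)(1 5)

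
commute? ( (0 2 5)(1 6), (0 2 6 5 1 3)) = no: (0 2 5)(1 6) * (0 2 6 5 1 3) = (0 6 3)(1 5 2), (0 2 6 5 1 3) * (0 2 5)(1 6) = (0 5 6)(1 3 2)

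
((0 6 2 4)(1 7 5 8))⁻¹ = (0 4 2 6)(1 8 5 7)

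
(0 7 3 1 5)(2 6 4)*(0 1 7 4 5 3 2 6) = (0 4 6 5 1 3 7 2)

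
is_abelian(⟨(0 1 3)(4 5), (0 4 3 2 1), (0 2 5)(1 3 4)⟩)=no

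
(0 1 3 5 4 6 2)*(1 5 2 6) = (0 5 4 1 3 2)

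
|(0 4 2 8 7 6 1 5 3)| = 9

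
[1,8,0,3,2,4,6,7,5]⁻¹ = [2,0,4,3,5,8,6,7,1]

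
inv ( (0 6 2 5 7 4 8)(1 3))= (0 8 4 7 5 2 6)(1 3)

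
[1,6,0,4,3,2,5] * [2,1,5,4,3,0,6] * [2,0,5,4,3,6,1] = [0,1,5,4,3,6,2]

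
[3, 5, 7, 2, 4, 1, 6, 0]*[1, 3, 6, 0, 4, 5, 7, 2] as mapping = [0→0, 1→5, 2→2, 3→6, 4→4, 5→3, 6→7, 7→1] 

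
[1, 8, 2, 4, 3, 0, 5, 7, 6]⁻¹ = [5, 0, 2, 4, 3, 6, 8, 7, 1]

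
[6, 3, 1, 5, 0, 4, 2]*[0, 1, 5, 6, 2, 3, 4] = [4, 6, 1, 3, 0, 2, 5]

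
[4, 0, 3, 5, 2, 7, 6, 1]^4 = [5, 3, 1, 0, 7, 4, 6, 2]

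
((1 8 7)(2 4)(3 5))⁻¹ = (1 7 8)(2 4)(3 5)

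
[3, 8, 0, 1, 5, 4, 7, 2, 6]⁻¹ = [2, 3, 7, 0, 5, 4, 8, 6, 1]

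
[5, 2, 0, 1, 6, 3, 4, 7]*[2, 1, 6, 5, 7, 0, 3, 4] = [0, 6, 2, 1, 3, 5, 7, 4]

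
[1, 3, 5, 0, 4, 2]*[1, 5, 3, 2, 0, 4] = [5, 2, 4, 1, 0, 3]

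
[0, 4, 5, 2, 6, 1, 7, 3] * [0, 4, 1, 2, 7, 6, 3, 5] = [0, 7, 6, 1, 3, 4, 5, 2]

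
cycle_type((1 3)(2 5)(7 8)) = 2^3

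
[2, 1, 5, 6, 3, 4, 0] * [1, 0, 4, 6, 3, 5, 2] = [4, 0, 5, 2, 6, 3, 1]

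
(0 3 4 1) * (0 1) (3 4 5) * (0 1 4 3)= (0 3 5) (1 4) 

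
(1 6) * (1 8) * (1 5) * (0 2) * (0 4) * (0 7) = (0 2 4 7)(1 6 8 5)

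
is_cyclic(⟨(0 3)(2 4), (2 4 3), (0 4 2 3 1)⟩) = no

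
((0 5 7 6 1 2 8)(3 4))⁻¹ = (0 8 2 1 6 7 5)(3 4)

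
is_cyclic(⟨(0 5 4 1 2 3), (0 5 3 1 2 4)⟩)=no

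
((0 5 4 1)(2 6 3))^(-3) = (0 5 4 1)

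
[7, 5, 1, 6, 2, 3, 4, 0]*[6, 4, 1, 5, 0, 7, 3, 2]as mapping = [0→2, 1→7, 2→4, 3→3, 4→1, 5→5, 6→0, 7→6]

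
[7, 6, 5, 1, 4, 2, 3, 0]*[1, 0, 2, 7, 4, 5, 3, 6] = [6, 3, 5, 0, 4, 2, 7, 1]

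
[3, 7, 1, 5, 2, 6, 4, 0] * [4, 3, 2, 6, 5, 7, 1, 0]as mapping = [0→6, 1→0, 2→3, 3→7, 4→2, 5→1, 6→5, 7→4]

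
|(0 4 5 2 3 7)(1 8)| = 6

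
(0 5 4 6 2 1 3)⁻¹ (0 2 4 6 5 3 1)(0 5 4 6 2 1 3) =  (0 3 5 1 6 2 4)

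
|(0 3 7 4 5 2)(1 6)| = 6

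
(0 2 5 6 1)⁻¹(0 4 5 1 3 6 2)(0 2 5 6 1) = (0 3 1 5 2 4 6)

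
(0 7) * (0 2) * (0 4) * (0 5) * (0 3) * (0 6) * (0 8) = (0 7 2 4 5 3 6 8)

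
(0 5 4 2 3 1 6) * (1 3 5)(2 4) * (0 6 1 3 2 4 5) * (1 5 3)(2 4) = (0 1 5 2)(3 4)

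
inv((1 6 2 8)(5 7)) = (1 8 2 6)(5 7)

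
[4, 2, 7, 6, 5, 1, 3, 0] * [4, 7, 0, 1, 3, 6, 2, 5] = [3, 0, 5, 2, 6, 7, 1, 4]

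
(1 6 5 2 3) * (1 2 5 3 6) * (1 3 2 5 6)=(1 3 5 6 2)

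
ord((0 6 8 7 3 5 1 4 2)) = 9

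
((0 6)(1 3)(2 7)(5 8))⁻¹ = (0 6)(1 3)(2 7)(5 8)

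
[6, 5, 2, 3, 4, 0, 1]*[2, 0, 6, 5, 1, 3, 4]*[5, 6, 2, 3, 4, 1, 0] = [4, 3, 0, 1, 6, 2, 5]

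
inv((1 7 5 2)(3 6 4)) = (1 2 5 7)(3 4 6)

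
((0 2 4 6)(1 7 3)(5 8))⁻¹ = (0 6 4 2)(1 3 7)(5 8)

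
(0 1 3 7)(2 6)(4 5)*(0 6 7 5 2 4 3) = (0 1)(2 7 6 4)(3 5)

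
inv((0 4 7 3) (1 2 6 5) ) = (0 3 7 4) (1 5 6 2) 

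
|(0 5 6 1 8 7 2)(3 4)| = 14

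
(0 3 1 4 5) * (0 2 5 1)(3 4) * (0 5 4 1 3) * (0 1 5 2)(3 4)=(0 5)(2 3)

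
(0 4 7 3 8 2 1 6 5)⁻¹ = (0 5 6 1 2 8 3 7 4)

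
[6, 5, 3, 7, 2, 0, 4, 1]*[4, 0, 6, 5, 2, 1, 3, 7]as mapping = [0→3, 1→1, 2→5, 3→7, 4→6, 5→4, 6→2, 7→0]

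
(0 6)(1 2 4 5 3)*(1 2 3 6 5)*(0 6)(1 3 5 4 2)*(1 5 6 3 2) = (0 4 2 1 6 3 5)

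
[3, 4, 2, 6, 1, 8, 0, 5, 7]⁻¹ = [6, 4, 2, 0, 1, 7, 3, 8, 5]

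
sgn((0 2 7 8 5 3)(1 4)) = 1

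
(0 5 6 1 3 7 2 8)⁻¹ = (0 8 2 7 3 1 6 5)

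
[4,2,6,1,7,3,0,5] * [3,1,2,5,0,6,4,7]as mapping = [0→0,1→2,2→4,3→1,4→7,5→5,6→3,7→6]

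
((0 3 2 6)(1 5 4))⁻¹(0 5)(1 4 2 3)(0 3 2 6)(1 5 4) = (1 6 2 5)(3 4)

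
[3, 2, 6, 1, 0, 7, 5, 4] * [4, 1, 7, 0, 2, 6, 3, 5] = [0, 7, 3, 1, 4, 5, 6, 2]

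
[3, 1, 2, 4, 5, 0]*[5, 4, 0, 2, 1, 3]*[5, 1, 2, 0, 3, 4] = [2, 3, 5, 1, 0, 4]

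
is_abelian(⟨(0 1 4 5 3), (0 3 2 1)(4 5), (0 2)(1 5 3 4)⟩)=no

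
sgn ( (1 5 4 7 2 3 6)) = 1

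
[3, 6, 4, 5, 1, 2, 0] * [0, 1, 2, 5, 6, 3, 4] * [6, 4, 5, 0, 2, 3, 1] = [3, 2, 1, 0, 4, 5, 6]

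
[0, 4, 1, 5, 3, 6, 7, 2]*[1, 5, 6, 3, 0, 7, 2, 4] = [1, 0, 5, 7, 3, 2, 4, 6]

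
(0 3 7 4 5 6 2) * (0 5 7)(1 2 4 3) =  (0 1 2 5 6 4 7 3)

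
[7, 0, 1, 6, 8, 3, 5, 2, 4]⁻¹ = [1, 2, 7, 5, 8, 6, 3, 0, 4]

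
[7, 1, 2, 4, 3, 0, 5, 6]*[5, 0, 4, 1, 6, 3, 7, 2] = [2, 0, 4, 6, 1, 5, 3, 7]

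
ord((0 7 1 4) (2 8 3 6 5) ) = 20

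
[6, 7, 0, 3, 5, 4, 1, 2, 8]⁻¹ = [2, 6, 7, 3, 5, 4, 0, 1, 8]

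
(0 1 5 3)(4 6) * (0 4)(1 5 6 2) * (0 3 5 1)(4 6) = (0 1 4 2)(3 6)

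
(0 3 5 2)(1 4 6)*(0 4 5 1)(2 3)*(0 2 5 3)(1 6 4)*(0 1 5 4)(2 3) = (0 4)(1 2 5)(3 6)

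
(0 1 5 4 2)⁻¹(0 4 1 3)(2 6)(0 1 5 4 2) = (0 6)(1 2 5 3)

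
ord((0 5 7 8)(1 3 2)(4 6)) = 12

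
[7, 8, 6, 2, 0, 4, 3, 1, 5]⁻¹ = [4, 7, 3, 6, 5, 8, 2, 0, 1]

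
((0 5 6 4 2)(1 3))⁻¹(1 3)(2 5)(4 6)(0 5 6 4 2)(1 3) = (0 6)(1 3)(2 4)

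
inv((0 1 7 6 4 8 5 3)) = (0 3 5 8 4 6 7 1)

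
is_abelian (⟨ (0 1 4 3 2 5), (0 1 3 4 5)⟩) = no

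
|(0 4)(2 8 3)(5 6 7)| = 6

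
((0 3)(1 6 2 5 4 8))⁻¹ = (0 3)(1 8 4 5 2 6)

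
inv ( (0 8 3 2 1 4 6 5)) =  (0 5 6 4 1 2 3 8)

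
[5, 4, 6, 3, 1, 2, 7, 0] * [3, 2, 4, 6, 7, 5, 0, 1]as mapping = [0→5, 1→7, 2→0, 3→6, 4→2, 5→4, 6→1, 7→3]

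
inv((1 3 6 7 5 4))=(1 4 5 7 6 3)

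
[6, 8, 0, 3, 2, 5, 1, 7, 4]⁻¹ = [2, 6, 4, 3, 8, 5, 0, 7, 1]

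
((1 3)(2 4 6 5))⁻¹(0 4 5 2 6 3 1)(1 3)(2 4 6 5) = (0 6 2 4 5 1 3)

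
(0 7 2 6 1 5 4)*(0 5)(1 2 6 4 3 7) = (0 1)(2 4 5 3 7 6)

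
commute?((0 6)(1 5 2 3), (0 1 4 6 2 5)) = no:(0 6)(1 5 2 3)*(0 1 4 6 2 5) = (0 2 3 4 6 1), (0 1 4 6 2 5)*(0 6)(1 5 2 3) = (0 5 6 3 1 4)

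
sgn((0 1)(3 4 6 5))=1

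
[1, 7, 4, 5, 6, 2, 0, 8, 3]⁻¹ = [6, 0, 5, 8, 2, 3, 4, 1, 7]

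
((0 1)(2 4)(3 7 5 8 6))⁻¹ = (0 1)(2 4)(3 6 8 5 7)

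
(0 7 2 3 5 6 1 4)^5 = (0 6 2 4 5 7 1 3)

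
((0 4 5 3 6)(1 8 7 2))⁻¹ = (0 6 3 5 4)(1 2 7 8)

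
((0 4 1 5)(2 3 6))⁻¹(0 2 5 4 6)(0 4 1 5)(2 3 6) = (0 1 2 4 3)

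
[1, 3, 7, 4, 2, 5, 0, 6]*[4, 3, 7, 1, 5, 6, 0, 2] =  [3, 1, 2, 5, 7, 6, 4, 0]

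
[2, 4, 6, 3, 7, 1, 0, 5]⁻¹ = [6, 5, 0, 3, 1, 7, 2, 4]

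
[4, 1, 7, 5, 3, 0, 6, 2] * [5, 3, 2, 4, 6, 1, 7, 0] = [6, 3, 0, 1, 4, 5, 7, 2]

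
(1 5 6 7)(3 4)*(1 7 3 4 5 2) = (1 2)(3 5 6)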